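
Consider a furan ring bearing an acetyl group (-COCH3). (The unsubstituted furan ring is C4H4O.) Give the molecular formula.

C6H6O2

Atom tally by fragment:
  furan ring core → C:4 H:4 O:1
  (− 1 ring H displaced by substituents)
  + COCH3 → C:2 H:3 O:1
Element totals:
  C: 6
  H: 6
  O: 2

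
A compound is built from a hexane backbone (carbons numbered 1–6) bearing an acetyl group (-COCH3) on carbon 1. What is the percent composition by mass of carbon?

Atom tally by fragment:
  CH3COCH2 → C:3 H:5 O:1
  CH2 → C:1 H:2
  CH2 → C:1 H:2
  CH2 → C:1 H:2
  CH2 → C:1 H:2
  CH3 → C:1 H:3
Element totals:
  C: 8
  H: 16
  O: 1
Molecular formula: C8H16O.
Molar mass = 128.215 g/mol.
Mass from C: 8 × 12.011 = 96.088 g/mol.
%C = 96.088 / 128.215 × 100 = 74.94%.

74.94%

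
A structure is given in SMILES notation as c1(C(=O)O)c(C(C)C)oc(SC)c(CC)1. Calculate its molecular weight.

Atom tally by fragment:
  furan ring core → C:4 H:4 O:1
  (− 4 ring H displaced by substituents)
  + COOH → C:1 H:1 O:2
  + CH(CH3)2 → C:3 H:7
  + SCH3 → C:1 H:3 S:1
  + C2H5 → C:2 H:5
Element totals:
  C: 11
  H: 16
  O: 3
  S: 1
Molecular formula: C11H16O3S.
  M = 11(12.011) + 16(1.008) + 3(15.999) + 32.06
    = 132.121 + 16.128 + 47.997 + 32.060 = 228.306

228.31 g/mol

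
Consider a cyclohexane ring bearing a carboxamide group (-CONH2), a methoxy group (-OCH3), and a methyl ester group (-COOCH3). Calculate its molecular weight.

215.25 g/mol

Atom tally by fragment:
  cyclohexane ring core → C:6 H:12
  (− 3 ring H displaced by substituents)
  + CONH2 → C:1 H:2 O:1 N:1
  + OCH3 → C:1 H:3 O:1
  + COOCH3 → C:2 H:3 O:2
Element totals:
  C: 10
  H: 17
  N: 1
  O: 4
Molecular formula: C10H17NO4.
  M = 10(12.011) + 17(1.008) + 14.007 + 4(15.999)
    = 120.110 + 17.136 + 14.007 + 63.996 = 215.249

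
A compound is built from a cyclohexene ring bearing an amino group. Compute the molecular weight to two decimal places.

97.16 g/mol

Atom tally by fragment:
  cyclohexene ring core → C:6 H:10
  (− 1 ring H displaced by substituents)
  + NH2 → N:1 H:2
Element totals:
  C: 6
  H: 11
  N: 1
Molecular formula: C6H11N.
  M = 6(12.011) + 11(1.008) + 14.007
    = 72.066 + 11.088 + 14.007 = 97.161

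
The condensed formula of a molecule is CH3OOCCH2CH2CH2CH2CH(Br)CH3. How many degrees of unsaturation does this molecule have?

Element totals:
  C: 8
  H: 15
  Br: 1
  O: 2
Molecular formula: C8H15BrO2.
DoU = (2C + 2 + N − H − X) / 2 = (2·8 + 2 + 0 − 15 − 1) / 2 = 1.

1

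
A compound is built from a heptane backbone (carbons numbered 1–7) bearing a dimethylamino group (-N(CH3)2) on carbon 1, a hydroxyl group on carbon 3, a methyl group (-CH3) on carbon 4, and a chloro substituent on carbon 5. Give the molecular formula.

Atom tally by fragment:
  (CH3)2NCH2 → C:3 H:8 N:1
  CH2 → C:1 H:2
  CH(OH) → C:1 H:2 O:1
  CH(CH3) → C:2 H:4
  CH(Cl) → C:1 H:1 Cl:1
  CH2 → C:1 H:2
  CH3 → C:1 H:3
Element totals:
  C: 10
  H: 22
  Cl: 1
  N: 1
  O: 1

C10H22ClNO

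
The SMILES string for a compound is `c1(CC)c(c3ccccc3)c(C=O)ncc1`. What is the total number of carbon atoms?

14

Atom tally by fragment:
  pyridine ring core → C:5 H:5 N:1
  (− 3 ring H displaced by substituents)
  + C2H5 → C:2 H:5
  + C6H5 → C:6 H:5
  + CHO → C:1 H:1 O:1
Element totals:
  C: 14
  H: 13
  N: 1
  O: 1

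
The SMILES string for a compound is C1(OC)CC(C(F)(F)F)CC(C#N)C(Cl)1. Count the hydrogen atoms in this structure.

11

Atom tally by fragment:
  cyclohexane ring core → C:6 H:12
  (− 4 ring H displaced by substituents)
  + OCH3 → C:1 H:3 O:1
  + CF3 → C:1 F:3
  + CN → C:1 N:1
  + Cl → Cl:1
Element totals:
  C: 9
  H: 11
  Cl: 1
  F: 3
  N: 1
  O: 1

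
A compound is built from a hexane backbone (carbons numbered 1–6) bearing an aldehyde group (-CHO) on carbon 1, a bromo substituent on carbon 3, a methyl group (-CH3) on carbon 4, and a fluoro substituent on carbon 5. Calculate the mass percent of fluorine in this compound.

8.44%

Atom tally by fragment:
  OHCCH2 → C:2 H:3 O:1
  CH2 → C:1 H:2
  CH(Br) → C:1 H:1 Br:1
  CH(CH3) → C:2 H:4
  CH(F) → C:1 H:1 F:1
  CH3 → C:1 H:3
Element totals:
  C: 8
  H: 14
  Br: 1
  F: 1
  O: 1
Molecular formula: C8H14BrFO.
Molar mass = 225.101 g/mol.
Mass from F: 1 × 18.998 = 18.998 g/mol.
%F = 18.998 / 225.101 × 100 = 8.44%.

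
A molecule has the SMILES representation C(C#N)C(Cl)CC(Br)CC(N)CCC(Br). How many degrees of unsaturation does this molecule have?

2

Atom tally by fragment:
  NCCH2 → C:2 H:2 N:1
  CH(Cl) → C:1 H:1 Cl:1
  CH2 → C:1 H:2
  CH(Br) → C:1 H:1 Br:1
  CH2 → C:1 H:2
  CH(NH2) → C:1 H:3 N:1
  CH2 → C:1 H:2
  CH2 → C:1 H:2
  CH2Br → C:1 H:2 Br:1
Element totals:
  C: 10
  H: 17
  Br: 2
  Cl: 1
  N: 2
Molecular formula: C10H17Br2ClN2.
DoU = (2C + 2 + N − H − X) / 2 = (2·10 + 2 + 2 − 17 − 3) / 2 = 2.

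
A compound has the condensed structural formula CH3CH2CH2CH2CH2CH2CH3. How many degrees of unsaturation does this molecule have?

0

Atom tally by fragment:
  CH3 → C:1 H:3
  CH2 → C:1 H:2
  CH2 → C:1 H:2
  CH2 → C:1 H:2
  CH2 → C:1 H:2
  CH2 → C:1 H:2
  CH3 → C:1 H:3
Element totals:
  C: 7
  H: 16
Molecular formula: C7H16.
DoU = (2C + 2 + N − H − X) / 2 = (2·7 + 2 + 0 − 16 − 0) / 2 = 0.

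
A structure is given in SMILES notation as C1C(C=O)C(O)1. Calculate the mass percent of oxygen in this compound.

37.17%

Atom tally by fragment:
  cyclopropane ring core → C:3 H:6
  (− 2 ring H displaced by substituents)
  + CHO → C:1 H:1 O:1
  + OH → O:1 H:1
Element totals:
  C: 4
  H: 6
  O: 2
Molecular formula: C4H6O2.
Molar mass = 86.090 g/mol.
Mass from O: 2 × 15.999 = 31.998 g/mol.
%O = 31.998 / 86.090 × 100 = 37.17%.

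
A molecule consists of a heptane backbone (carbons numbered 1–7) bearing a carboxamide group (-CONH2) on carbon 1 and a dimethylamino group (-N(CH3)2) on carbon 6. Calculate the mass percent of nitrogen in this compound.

Atom tally by fragment:
  H2NOCCH2 → C:2 H:4 O:1 N:1
  CH2 → C:1 H:2
  CH2 → C:1 H:2
  CH2 → C:1 H:2
  CH2 → C:1 H:2
  CH(N(CH3)2) → C:3 H:7 N:1
  CH3 → C:1 H:3
Element totals:
  C: 10
  H: 22
  N: 2
  O: 1
Molecular formula: C10H22N2O.
Molar mass = 186.299 g/mol.
Mass from N: 2 × 14.007 = 28.014 g/mol.
%N = 28.014 / 186.299 × 100 = 15.04%.

15.04%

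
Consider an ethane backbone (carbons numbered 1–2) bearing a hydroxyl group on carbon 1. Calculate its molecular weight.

46.07 g/mol

Atom tally by fragment:
  HOCH2 → C:1 H:3 O:1
  CH3 → C:1 H:3
Element totals:
  C: 2
  H: 6
  O: 1
Molecular formula: C2H6O.
  M = 2(12.011) + 6(1.008) + 15.999
    = 24.022 + 6.048 + 15.999 = 46.069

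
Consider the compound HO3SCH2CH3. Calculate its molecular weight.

Atom tally by fragment:
  HO3SCH2 → C:1 H:3 S:1 O:3
  CH3 → C:1 H:3
Element totals:
  C: 2
  H: 6
  O: 3
  S: 1
Molecular formula: C2H6O3S.
  M = 2(12.011) + 6(1.008) + 3(15.999) + 32.06
    = 24.022 + 6.048 + 47.997 + 32.060 = 110.127

110.13 g/mol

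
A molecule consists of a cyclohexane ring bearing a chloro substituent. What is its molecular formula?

C6H11Cl

Atom tally by fragment:
  cyclohexane ring core → C:6 H:12
  (− 1 ring H displaced by substituents)
  + Cl → Cl:1
Element totals:
  C: 6
  H: 11
  Cl: 1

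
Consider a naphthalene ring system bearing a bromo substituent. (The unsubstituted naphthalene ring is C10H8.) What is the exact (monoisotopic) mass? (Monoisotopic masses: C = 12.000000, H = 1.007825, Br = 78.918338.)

205.9731

Atom tally by fragment:
  naphthalene ring system core → C:10 H:8
  (− 1 ring H displaced by substituents)
  + Br → Br:1
Element totals:
  C: 10
  H: 7
  Br: 1
Molecular formula: C10H7Br.
  M = 10(12.0) + 7(1.007825) + 78.918338
    = 120.000000 + 7.054775 + 78.918338 = 205.973113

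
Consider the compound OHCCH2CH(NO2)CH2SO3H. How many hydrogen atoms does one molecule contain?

Element totals:
  C: 4
  H: 7
  N: 1
  O: 6
  S: 1

7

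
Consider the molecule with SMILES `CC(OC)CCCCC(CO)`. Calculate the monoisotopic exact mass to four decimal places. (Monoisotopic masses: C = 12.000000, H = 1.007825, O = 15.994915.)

Atom tally by fragment:
  CH3 → C:1 H:3
  CH(OCH3) → C:2 H:4 O:1
  CH2 → C:1 H:2
  CH2 → C:1 H:2
  CH2 → C:1 H:2
  CH2 → C:1 H:2
  CH2CH2OH → C:2 H:5 O:1
Element totals:
  C: 9
  H: 20
  O: 2
Molecular formula: C9H20O2.
  M = 9(12.0) + 20(1.007825) + 2(15.994915)
    = 108.000000 + 20.156500 + 31.989830 = 160.146330

160.1463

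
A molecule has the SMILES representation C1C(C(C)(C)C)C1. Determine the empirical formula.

CH2

Atom tally by fragment:
  cyclopropane ring core → C:3 H:6
  (− 1 ring H displaced by substituents)
  + C(CH3)3 → C:4 H:9
Element totals:
  C: 7
  H: 14
Molecular formula: C7H14.
gcd of subscripts = 7; dividing each by 7:
  C: 7/7 = 1
  H: 14/7 = 2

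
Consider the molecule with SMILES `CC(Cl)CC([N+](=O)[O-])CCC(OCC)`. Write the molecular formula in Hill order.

C9H18ClNO3

Atom tally by fragment:
  CH3 → C:1 H:3
  CH(Cl) → C:1 H:1 Cl:1
  CH2 → C:1 H:2
  CH(NO2) → C:1 H:1 N:1 O:2
  CH2 → C:1 H:2
  CH2 → C:1 H:2
  CH2OC2H5 → C:3 H:7 O:1
Element totals:
  C: 9
  H: 18
  Cl: 1
  N: 1
  O: 3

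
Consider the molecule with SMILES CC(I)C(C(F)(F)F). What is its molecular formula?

C4H6F3I

Atom tally by fragment:
  CH3 → C:1 H:3
  CH(I) → C:1 H:1 I:1
  CH2CF3 → C:2 H:2 F:3
Element totals:
  C: 4
  H: 6
  F: 3
  I: 1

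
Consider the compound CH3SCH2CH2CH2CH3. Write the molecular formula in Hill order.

Atom tally by fragment:
  CH3SCH2 → C:2 H:5 S:1
  CH2 → C:1 H:2
  CH2 → C:1 H:2
  CH3 → C:1 H:3
Element totals:
  C: 5
  H: 12
  S: 1

C5H12S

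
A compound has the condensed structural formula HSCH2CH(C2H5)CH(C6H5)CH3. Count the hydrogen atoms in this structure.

Element totals:
  C: 12
  H: 18
  S: 1

18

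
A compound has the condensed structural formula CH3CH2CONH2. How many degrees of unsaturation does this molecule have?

1

Atom tally by fragment:
  CH3 → C:1 H:3
  CH2CONH2 → C:2 H:4 O:1 N:1
Element totals:
  C: 3
  H: 7
  N: 1
  O: 1
Molecular formula: C3H7NO.
DoU = (2C + 2 + N − H − X) / 2 = (2·3 + 2 + 1 − 7 − 0) / 2 = 1.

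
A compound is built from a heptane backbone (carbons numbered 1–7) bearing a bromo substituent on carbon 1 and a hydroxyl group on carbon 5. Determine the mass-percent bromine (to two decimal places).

40.96%

Atom tally by fragment:
  BrCH2 → C:1 H:2 Br:1
  CH2 → C:1 H:2
  CH2 → C:1 H:2
  CH2 → C:1 H:2
  CH(OH) → C:1 H:2 O:1
  CH2 → C:1 H:2
  CH3 → C:1 H:3
Element totals:
  C: 7
  H: 15
  Br: 1
  O: 1
Molecular formula: C7H15BrO.
Molar mass = 195.100 g/mol.
Mass from Br: 1 × 79.904 = 79.904 g/mol.
%Br = 79.904 / 195.100 × 100 = 40.96%.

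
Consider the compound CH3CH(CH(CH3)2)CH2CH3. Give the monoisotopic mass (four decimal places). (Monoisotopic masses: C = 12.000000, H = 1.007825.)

100.1252

Element totals:
  C: 7
  H: 16
Molecular formula: C7H16.
  M = 7(12.0) + 16(1.007825)
    = 84.000000 + 16.125200 = 100.125200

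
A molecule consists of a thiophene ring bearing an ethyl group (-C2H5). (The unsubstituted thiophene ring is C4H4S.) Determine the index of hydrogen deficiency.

3

Atom tally by fragment:
  thiophene ring core → C:4 H:4 S:1
  (− 1 ring H displaced by substituents)
  + C2H5 → C:2 H:5
Element totals:
  C: 6
  H: 8
  S: 1
Molecular formula: C6H8S.
DoU = (2C + 2 + N − H − X) / 2 = (2·6 + 2 + 0 − 8 − 0) / 2 = 3.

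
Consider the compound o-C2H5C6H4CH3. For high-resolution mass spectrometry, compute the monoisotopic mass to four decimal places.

Element totals:
  C: 9
  H: 12
Molecular formula: C9H12.
  M = 9(12.0) + 12(1.007825)
    = 108.000000 + 12.093900 = 120.093900

120.0939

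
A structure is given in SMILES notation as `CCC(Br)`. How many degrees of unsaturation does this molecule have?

Atom tally by fragment:
  CH3 → C:1 H:3
  CH2 → C:1 H:2
  CH2Br → C:1 H:2 Br:1
Element totals:
  C: 3
  H: 7
  Br: 1
Molecular formula: C3H7Br.
DoU = (2C + 2 + N − H − X) / 2 = (2·3 + 2 + 0 − 7 − 1) / 2 = 0.

0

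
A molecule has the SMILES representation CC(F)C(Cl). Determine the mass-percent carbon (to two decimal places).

Atom tally by fragment:
  CH3 → C:1 H:3
  CH(F) → C:1 H:1 F:1
  CH2Cl → C:1 H:2 Cl:1
Element totals:
  C: 3
  H: 6
  Cl: 1
  F: 1
Molecular formula: C3H6ClF.
Molar mass = 96.529 g/mol.
Mass from C: 3 × 12.011 = 36.033 g/mol.
%C = 36.033 / 96.529 × 100 = 37.33%.

37.33%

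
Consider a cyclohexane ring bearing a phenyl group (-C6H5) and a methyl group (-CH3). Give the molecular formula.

C13H18

Atom tally by fragment:
  cyclohexane ring core → C:6 H:12
  (− 2 ring H displaced by substituents)
  + C6H5 → C:6 H:5
  + CH3 → C:1 H:3
Element totals:
  C: 13
  H: 18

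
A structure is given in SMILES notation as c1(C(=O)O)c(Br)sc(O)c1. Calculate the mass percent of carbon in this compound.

Atom tally by fragment:
  thiophene ring core → C:4 H:4 S:1
  (− 3 ring H displaced by substituents)
  + COOH → C:1 H:1 O:2
  + Br → Br:1
  + OH → O:1 H:1
Element totals:
  C: 5
  H: 3
  Br: 1
  O: 3
  S: 1
Molecular formula: C5H3BrO3S.
Molar mass = 223.040 g/mol.
Mass from C: 5 × 12.011 = 60.055 g/mol.
%C = 60.055 / 223.040 × 100 = 26.93%.

26.93%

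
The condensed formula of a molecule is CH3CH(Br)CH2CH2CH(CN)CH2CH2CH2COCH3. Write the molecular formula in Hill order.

C11H18BrNO

Atom tally by fragment:
  CH3 → C:1 H:3
  CH(Br) → C:1 H:1 Br:1
  CH2 → C:1 H:2
  CH2 → C:1 H:2
  CH(CN) → C:2 H:1 N:1
  CH2 → C:1 H:2
  CH2 → C:1 H:2
  CH2COCH3 → C:3 H:5 O:1
Element totals:
  C: 11
  H: 18
  Br: 1
  N: 1
  O: 1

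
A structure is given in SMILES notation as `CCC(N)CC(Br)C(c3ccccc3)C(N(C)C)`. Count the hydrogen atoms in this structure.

Atom tally by fragment:
  CH3 → C:1 H:3
  CH2 → C:1 H:2
  CH(NH2) → C:1 H:3 N:1
  CH2 → C:1 H:2
  CH(Br) → C:1 H:1 Br:1
  CH(C6H5) → C:7 H:6
  CH2N(CH3)2 → C:3 H:8 N:1
Element totals:
  C: 15
  H: 25
  Br: 1
  N: 2

25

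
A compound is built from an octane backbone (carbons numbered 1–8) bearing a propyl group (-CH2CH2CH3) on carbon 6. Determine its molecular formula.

C11H24

Atom tally by fragment:
  CH3 → C:1 H:3
  CH2 → C:1 H:2
  CH2 → C:1 H:2
  CH2 → C:1 H:2
  CH2 → C:1 H:2
  CH(CH2CH2CH3) → C:4 H:8
  CH2 → C:1 H:2
  CH3 → C:1 H:3
Element totals:
  C: 11
  H: 24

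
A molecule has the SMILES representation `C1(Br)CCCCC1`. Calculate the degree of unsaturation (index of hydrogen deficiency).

1

Atom tally by fragment:
  cyclohexane ring core → C:6 H:12
  (− 1 ring H displaced by substituents)
  + Br → Br:1
Element totals:
  C: 6
  H: 11
  Br: 1
Molecular formula: C6H11Br.
DoU = (2C + 2 + N − H − X) / 2 = (2·6 + 2 + 0 − 11 − 1) / 2 = 1.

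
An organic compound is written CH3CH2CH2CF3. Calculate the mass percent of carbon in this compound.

42.86%

Atom tally by fragment:
  CH3 → C:1 H:3
  CH2 → C:1 H:2
  CH2CF3 → C:2 H:2 F:3
Element totals:
  C: 4
  H: 7
  F: 3
Molecular formula: C4H7F3.
Molar mass = 112.094 g/mol.
Mass from C: 4 × 12.011 = 48.044 g/mol.
%C = 48.044 / 112.094 × 100 = 42.86%.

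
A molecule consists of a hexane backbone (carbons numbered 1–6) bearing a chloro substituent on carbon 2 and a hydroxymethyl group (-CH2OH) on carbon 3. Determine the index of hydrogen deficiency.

0

Atom tally by fragment:
  CH3 → C:1 H:3
  CH(Cl) → C:1 H:1 Cl:1
  CH(CH2OH) → C:2 H:4 O:1
  CH2 → C:1 H:2
  CH2 → C:1 H:2
  CH3 → C:1 H:3
Element totals:
  C: 7
  H: 15
  Cl: 1
  O: 1
Molecular formula: C7H15ClO.
DoU = (2C + 2 + N − H − X) / 2 = (2·7 + 2 + 0 − 15 − 1) / 2 = 0.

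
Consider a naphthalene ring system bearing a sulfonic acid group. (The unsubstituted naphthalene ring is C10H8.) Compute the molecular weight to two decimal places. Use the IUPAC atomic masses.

208.23 g/mol

Atom tally by fragment:
  naphthalene ring system core → C:10 H:8
  (− 1 ring H displaced by substituents)
  + SO3H → S:1 O:3 H:1
Element totals:
  C: 10
  H: 8
  O: 3
  S: 1
Molecular formula: C10H8O3S.
  M = 10(12.011) + 8(1.008) + 3(15.999) + 32.06
    = 120.110 + 8.064 + 47.997 + 32.060 = 208.231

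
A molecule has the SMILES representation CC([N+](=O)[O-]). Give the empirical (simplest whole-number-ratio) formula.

C2H5NO2

Atom tally by fragment:
  CH3 → C:1 H:3
  CH2NO2 → C:1 H:2 N:1 O:2
Element totals:
  C: 2
  H: 5
  N: 1
  O: 2
Molecular formula: C2H5NO2.
gcd of subscripts (2, 5, 1, 2) = 1, so the empirical formula equals the molecular formula.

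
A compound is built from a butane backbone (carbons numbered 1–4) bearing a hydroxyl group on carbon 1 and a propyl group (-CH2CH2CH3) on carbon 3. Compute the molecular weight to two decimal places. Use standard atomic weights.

Atom tally by fragment:
  HOCH2 → C:1 H:3 O:1
  CH2 → C:1 H:2
  CH(CH2CH2CH3) → C:4 H:8
  CH3 → C:1 H:3
Element totals:
  C: 7
  H: 16
  O: 1
Molecular formula: C7H16O.
  M = 7(12.011) + 16(1.008) + 15.999
    = 84.077 + 16.128 + 15.999 = 116.204

116.20 g/mol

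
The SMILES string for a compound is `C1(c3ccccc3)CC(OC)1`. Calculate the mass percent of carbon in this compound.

81.04%

Atom tally by fragment:
  cyclopropane ring core → C:3 H:6
  (− 2 ring H displaced by substituents)
  + C6H5 → C:6 H:5
  + OCH3 → C:1 H:3 O:1
Element totals:
  C: 10
  H: 12
  O: 1
Molecular formula: C10H12O.
Molar mass = 148.205 g/mol.
Mass from C: 10 × 12.011 = 120.110 g/mol.
%C = 120.110 / 148.205 × 100 = 81.04%.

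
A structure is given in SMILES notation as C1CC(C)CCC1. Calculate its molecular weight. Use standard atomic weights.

98.19 g/mol

Atom tally by fragment:
  cyclohexane ring core → C:6 H:12
  (− 1 ring H displaced by substituents)
  + CH3 → C:1 H:3
Element totals:
  C: 7
  H: 14
Molecular formula: C7H14.
  M = 7(12.011) + 14(1.008)
    = 84.077 + 14.112 = 98.189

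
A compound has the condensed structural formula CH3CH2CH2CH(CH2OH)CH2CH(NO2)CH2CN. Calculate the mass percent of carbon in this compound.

53.99%

Atom tally by fragment:
  CH3 → C:1 H:3
  CH2 → C:1 H:2
  CH2 → C:1 H:2
  CH(CH2OH) → C:2 H:4 O:1
  CH2 → C:1 H:2
  CH(NO2) → C:1 H:1 N:1 O:2
  CH2CN → C:2 H:2 N:1
Element totals:
  C: 9
  H: 16
  N: 2
  O: 3
Molecular formula: C9H16N2O3.
Molar mass = 200.238 g/mol.
Mass from C: 9 × 12.011 = 108.099 g/mol.
%C = 108.099 / 200.238 × 100 = 53.99%.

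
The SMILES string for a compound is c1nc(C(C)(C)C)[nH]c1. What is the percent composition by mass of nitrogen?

Atom tally by fragment:
  imidazole ring core → C:3 H:4 N:2
  (− 1 ring H displaced by substituents)
  + C(CH3)3 → C:4 H:9
Element totals:
  C: 7
  H: 12
  N: 2
Molecular formula: C7H12N2.
Molar mass = 124.187 g/mol.
Mass from N: 2 × 14.007 = 28.014 g/mol.
%N = 28.014 / 124.187 × 100 = 22.56%.

22.56%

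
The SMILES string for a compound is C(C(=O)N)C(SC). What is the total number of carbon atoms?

Atom tally by fragment:
  H2NOCCH2 → C:2 H:4 O:1 N:1
  CH2SCH3 → C:2 H:5 S:1
Element totals:
  C: 4
  H: 9
  N: 1
  O: 1
  S: 1

4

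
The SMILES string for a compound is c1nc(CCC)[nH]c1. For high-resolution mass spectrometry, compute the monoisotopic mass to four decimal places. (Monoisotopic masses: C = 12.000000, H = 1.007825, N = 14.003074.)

110.0844

Atom tally by fragment:
  imidazole ring core → C:3 H:4 N:2
  (− 1 ring H displaced by substituents)
  + CH2CH2CH3 → C:3 H:7
Element totals:
  C: 6
  H: 10
  N: 2
Molecular formula: C6H10N2.
  M = 6(12.0) + 10(1.007825) + 2(14.003074)
    = 72.000000 + 10.078250 + 28.006148 = 110.084398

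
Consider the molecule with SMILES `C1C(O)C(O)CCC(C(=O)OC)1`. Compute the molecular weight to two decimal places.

Atom tally by fragment:
  cyclohexane ring core → C:6 H:12
  (− 3 ring H displaced by substituents)
  + OH → O:1 H:1
  + OH → O:1 H:1
  + COOCH3 → C:2 H:3 O:2
Element totals:
  C: 8
  H: 14
  O: 4
Molecular formula: C8H14O4.
  M = 8(12.011) + 14(1.008) + 4(15.999)
    = 96.088 + 14.112 + 63.996 = 174.196

174.20 g/mol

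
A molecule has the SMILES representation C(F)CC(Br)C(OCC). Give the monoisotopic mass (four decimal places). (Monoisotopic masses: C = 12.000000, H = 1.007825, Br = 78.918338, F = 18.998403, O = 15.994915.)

Atom tally by fragment:
  FCH2 → C:1 H:2 F:1
  CH2 → C:1 H:2
  CH(Br) → C:1 H:1 Br:1
  CH2OC2H5 → C:3 H:7 O:1
Element totals:
  C: 6
  H: 12
  Br: 1
  F: 1
  O: 1
Molecular formula: C6H12BrFO.
  M = 6(12.0) + 12(1.007825) + 78.918338 + 18.998403 + 15.994915
    = 72.000000 + 12.093900 + 78.918338 + 18.998403 + 15.994915 = 198.005556

198.0056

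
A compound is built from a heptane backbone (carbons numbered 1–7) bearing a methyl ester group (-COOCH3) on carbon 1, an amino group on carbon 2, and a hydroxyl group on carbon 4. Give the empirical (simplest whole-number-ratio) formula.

C9H19NO3

Atom tally by fragment:
  CH3OOCCH2 → C:3 H:5 O:2
  CH(NH2) → C:1 H:3 N:1
  CH2 → C:1 H:2
  CH(OH) → C:1 H:2 O:1
  CH2 → C:1 H:2
  CH2 → C:1 H:2
  CH3 → C:1 H:3
Element totals:
  C: 9
  H: 19
  N: 1
  O: 3
Molecular formula: C9H19NO3.
gcd of subscripts (9, 19, 1, 3) = 1, so the empirical formula equals the molecular formula.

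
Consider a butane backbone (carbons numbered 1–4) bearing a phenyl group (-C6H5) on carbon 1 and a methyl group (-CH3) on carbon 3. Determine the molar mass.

Atom tally by fragment:
  C6H5CH2 → C:7 H:7
  CH2 → C:1 H:2
  CH(CH3) → C:2 H:4
  CH3 → C:1 H:3
Element totals:
  C: 11
  H: 16
Molecular formula: C11H16.
  M = 11(12.011) + 16(1.008)
    = 132.121 + 16.128 = 148.249

148.25 g/mol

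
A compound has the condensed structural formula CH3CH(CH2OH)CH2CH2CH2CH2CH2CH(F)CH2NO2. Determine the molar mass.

221.27 g/mol

Atom tally by fragment:
  CH3 → C:1 H:3
  CH(CH2OH) → C:2 H:4 O:1
  CH2 → C:1 H:2
  CH2 → C:1 H:2
  CH2 → C:1 H:2
  CH2 → C:1 H:2
  CH2 → C:1 H:2
  CH(F) → C:1 H:1 F:1
  CH2NO2 → C:1 H:2 N:1 O:2
Element totals:
  C: 10
  H: 20
  F: 1
  N: 1
  O: 3
Molecular formula: C10H20FNO3.
  M = 10(12.011) + 20(1.008) + 18.998 + 14.007 + 3(15.999)
    = 120.110 + 20.160 + 18.998 + 14.007 + 47.997 = 221.272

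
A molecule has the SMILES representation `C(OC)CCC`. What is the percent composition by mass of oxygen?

18.15%

Atom tally by fragment:
  CH3OCH2 → C:2 H:5 O:1
  CH2 → C:1 H:2
  CH2 → C:1 H:2
  CH3 → C:1 H:3
Element totals:
  C: 5
  H: 12
  O: 1
Molecular formula: C5H12O.
Molar mass = 88.150 g/mol.
Mass from O: 1 × 15.999 = 15.999 g/mol.
%O = 15.999 / 88.150 × 100 = 18.15%.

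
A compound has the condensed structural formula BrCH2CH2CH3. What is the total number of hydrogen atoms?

Element totals:
  C: 3
  H: 7
  Br: 1

7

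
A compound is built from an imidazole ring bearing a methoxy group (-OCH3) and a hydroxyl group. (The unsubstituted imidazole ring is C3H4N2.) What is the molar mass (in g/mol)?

Atom tally by fragment:
  imidazole ring core → C:3 H:4 N:2
  (− 2 ring H displaced by substituents)
  + OCH3 → C:1 H:3 O:1
  + OH → O:1 H:1
Element totals:
  C: 4
  H: 6
  N: 2
  O: 2
Molecular formula: C4H6N2O2.
  M = 4(12.011) + 6(1.008) + 2(14.007) + 2(15.999)
    = 48.044 + 6.048 + 28.014 + 31.998 = 114.104

114.10 g/mol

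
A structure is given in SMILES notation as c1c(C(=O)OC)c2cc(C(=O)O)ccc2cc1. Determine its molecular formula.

Atom tally by fragment:
  naphthalene ring system core → C:10 H:8
  (− 2 ring H displaced by substituents)
  + COOCH3 → C:2 H:3 O:2
  + COOH → C:1 H:1 O:2
Element totals:
  C: 13
  H: 10
  O: 4

C13H10O4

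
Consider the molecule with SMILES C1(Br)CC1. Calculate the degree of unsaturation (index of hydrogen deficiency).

1

Atom tally by fragment:
  cyclopropane ring core → C:3 H:6
  (− 1 ring H displaced by substituents)
  + Br → Br:1
Element totals:
  C: 3
  H: 5
  Br: 1
Molecular formula: C3H5Br.
DoU = (2C + 2 + N − H − X) / 2 = (2·3 + 2 + 0 − 5 − 1) / 2 = 1.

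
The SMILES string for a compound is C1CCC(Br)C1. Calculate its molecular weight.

Atom tally by fragment:
  cyclopentane ring core → C:5 H:10
  (− 1 ring H displaced by substituents)
  + Br → Br:1
Element totals:
  C: 5
  H: 9
  Br: 1
Molecular formula: C5H9Br.
  M = 5(12.011) + 9(1.008) + 79.904
    = 60.055 + 9.072 + 79.904 = 149.031

149.03 g/mol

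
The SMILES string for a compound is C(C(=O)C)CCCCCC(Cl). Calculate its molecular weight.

176.68 g/mol

Atom tally by fragment:
  CH3COCH2 → C:3 H:5 O:1
  CH2 → C:1 H:2
  CH2 → C:1 H:2
  CH2 → C:1 H:2
  CH2 → C:1 H:2
  CH2 → C:1 H:2
  CH2Cl → C:1 H:2 Cl:1
Element totals:
  C: 9
  H: 17
  Cl: 1
  O: 1
Molecular formula: C9H17ClO.
  M = 9(12.011) + 17(1.008) + 35.45 + 15.999
    = 108.099 + 17.136 + 35.450 + 15.999 = 176.684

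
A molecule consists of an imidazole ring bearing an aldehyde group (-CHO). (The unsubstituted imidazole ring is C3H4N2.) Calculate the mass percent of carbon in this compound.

Atom tally by fragment:
  imidazole ring core → C:3 H:4 N:2
  (− 1 ring H displaced by substituents)
  + CHO → C:1 H:1 O:1
Element totals:
  C: 4
  H: 4
  N: 2
  O: 1
Molecular formula: C4H4N2O.
Molar mass = 96.089 g/mol.
Mass from C: 4 × 12.011 = 48.044 g/mol.
%C = 48.044 / 96.089 × 100 = 50.00%.

50.00%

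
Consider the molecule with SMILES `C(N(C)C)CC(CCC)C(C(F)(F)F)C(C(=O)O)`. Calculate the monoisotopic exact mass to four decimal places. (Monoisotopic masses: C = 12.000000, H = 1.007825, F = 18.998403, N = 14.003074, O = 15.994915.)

Atom tally by fragment:
  (CH3)2NCH2 → C:3 H:8 N:1
  CH2 → C:1 H:2
  CH(CH2CH2CH3) → C:4 H:8
  CH(CF3) → C:2 H:1 F:3
  CH2COOH → C:2 H:3 O:2
Element totals:
  C: 12
  H: 22
  F: 3
  N: 1
  O: 2
Molecular formula: C12H22F3NO2.
  M = 12(12.0) + 22(1.007825) + 3(18.998403) + 14.003074 + 2(15.994915)
    = 144.000000 + 22.172150 + 56.995209 + 14.003074 + 31.989830 = 269.160263

269.1603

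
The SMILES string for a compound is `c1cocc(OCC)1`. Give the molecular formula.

C6H8O2

Atom tally by fragment:
  furan ring core → C:4 H:4 O:1
  (− 1 ring H displaced by substituents)
  + OC2H5 → C:2 H:5 O:1
Element totals:
  C: 6
  H: 8
  O: 2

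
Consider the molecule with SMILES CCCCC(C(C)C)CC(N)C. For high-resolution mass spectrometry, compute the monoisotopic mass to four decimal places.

Atom tally by fragment:
  CH3 → C:1 H:3
  CH2 → C:1 H:2
  CH2 → C:1 H:2
  CH2 → C:1 H:2
  CH(CH(CH3)2) → C:4 H:8
  CH2 → C:1 H:2
  CH(NH2) → C:1 H:3 N:1
  CH3 → C:1 H:3
Element totals:
  C: 11
  H: 25
  N: 1
Molecular formula: C11H25N.
  M = 11(12.0) + 25(1.007825) + 14.003074
    = 132.000000 + 25.195625 + 14.003074 = 171.198699

171.1987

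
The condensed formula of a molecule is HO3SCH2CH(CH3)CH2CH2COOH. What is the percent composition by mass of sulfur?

16.34%

Atom tally by fragment:
  HO3SCH2 → C:1 H:3 S:1 O:3
  CH(CH3) → C:2 H:4
  CH2 → C:1 H:2
  CH2COOH → C:2 H:3 O:2
Element totals:
  C: 6
  H: 12
  O: 5
  S: 1
Molecular formula: C6H12O5S.
Molar mass = 196.217 g/mol.
Mass from S: 1 × 32.06 = 32.060 g/mol.
%S = 32.060 / 196.217 × 100 = 16.34%.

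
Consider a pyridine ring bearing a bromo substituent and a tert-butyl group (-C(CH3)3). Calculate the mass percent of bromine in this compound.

Atom tally by fragment:
  pyridine ring core → C:5 H:5 N:1
  (− 2 ring H displaced by substituents)
  + Br → Br:1
  + C(CH3)3 → C:4 H:9
Element totals:
  C: 9
  H: 12
  Br: 1
  N: 1
Molecular formula: C9H12BrN.
Molar mass = 214.106 g/mol.
Mass from Br: 1 × 79.904 = 79.904 g/mol.
%Br = 79.904 / 214.106 × 100 = 37.32%.

37.32%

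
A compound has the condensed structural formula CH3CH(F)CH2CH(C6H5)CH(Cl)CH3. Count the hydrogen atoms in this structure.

16

Atom tally by fragment:
  CH3 → C:1 H:3
  CH(F) → C:1 H:1 F:1
  CH2 → C:1 H:2
  CH(C6H5) → C:7 H:6
  CH(Cl) → C:1 H:1 Cl:1
  CH3 → C:1 H:3
Element totals:
  C: 12
  H: 16
  Cl: 1
  F: 1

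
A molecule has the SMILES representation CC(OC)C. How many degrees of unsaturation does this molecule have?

Atom tally by fragment:
  CH3 → C:1 H:3
  CH(OCH3) → C:2 H:4 O:1
  CH3 → C:1 H:3
Element totals:
  C: 4
  H: 10
  O: 1
Molecular formula: C4H10O.
DoU = (2C + 2 + N − H − X) / 2 = (2·4 + 2 + 0 − 10 − 0) / 2 = 0.

0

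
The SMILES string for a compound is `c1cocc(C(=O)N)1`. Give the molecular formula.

Atom tally by fragment:
  furan ring core → C:4 H:4 O:1
  (− 1 ring H displaced by substituents)
  + CONH2 → C:1 H:2 O:1 N:1
Element totals:
  C: 5
  H: 5
  N: 1
  O: 2

C5H5NO2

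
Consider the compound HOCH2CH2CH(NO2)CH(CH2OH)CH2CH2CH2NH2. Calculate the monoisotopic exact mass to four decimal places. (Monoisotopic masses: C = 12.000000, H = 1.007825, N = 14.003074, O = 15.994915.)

206.1267

Atom tally by fragment:
  HOCH2CH2 → C:2 H:5 O:1
  CH(NO2) → C:1 H:1 N:1 O:2
  CH(CH2OH) → C:2 H:4 O:1
  CH2 → C:1 H:2
  CH2 → C:1 H:2
  CH2NH2 → C:1 H:4 N:1
Element totals:
  C: 8
  H: 18
  N: 2
  O: 4
Molecular formula: C8H18N2O4.
  M = 8(12.0) + 18(1.007825) + 2(14.003074) + 4(15.994915)
    = 96.000000 + 18.140850 + 28.006148 + 63.979660 = 206.126658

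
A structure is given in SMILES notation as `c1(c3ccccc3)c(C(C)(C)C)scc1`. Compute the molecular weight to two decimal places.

216.34 g/mol

Atom tally by fragment:
  thiophene ring core → C:4 H:4 S:1
  (− 2 ring H displaced by substituents)
  + C6H5 → C:6 H:5
  + C(CH3)3 → C:4 H:9
Element totals:
  C: 14
  H: 16
  S: 1
Molecular formula: C14H16S.
  M = 14(12.011) + 16(1.008) + 32.06
    = 168.154 + 16.128 + 32.060 = 216.342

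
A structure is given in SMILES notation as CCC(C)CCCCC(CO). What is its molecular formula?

Atom tally by fragment:
  CH3 → C:1 H:3
  CH2 → C:1 H:2
  CH(CH3) → C:2 H:4
  CH2 → C:1 H:2
  CH2 → C:1 H:2
  CH2 → C:1 H:2
  CH2 → C:1 H:2
  CH2CH2OH → C:2 H:5 O:1
Element totals:
  C: 10
  H: 22
  O: 1

C10H22O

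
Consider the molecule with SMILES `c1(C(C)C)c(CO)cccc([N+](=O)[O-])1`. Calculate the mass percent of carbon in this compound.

61.53%

Atom tally by fragment:
  benzene ring core → C:6 H:6
  (− 3 ring H displaced by substituents)
  + CH(CH3)2 → C:3 H:7
  + CH2OH → C:1 H:3 O:1
  + NO2 → N:1 O:2
Element totals:
  C: 10
  H: 13
  N: 1
  O: 3
Molecular formula: C10H13NO3.
Molar mass = 195.218 g/mol.
Mass from C: 10 × 12.011 = 120.110 g/mol.
%C = 120.110 / 195.218 × 100 = 61.53%.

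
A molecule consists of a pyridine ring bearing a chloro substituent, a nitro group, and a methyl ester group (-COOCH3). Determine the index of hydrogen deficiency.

6

Atom tally by fragment:
  pyridine ring core → C:5 H:5 N:1
  (− 3 ring H displaced by substituents)
  + Cl → Cl:1
  + NO2 → N:1 O:2
  + COOCH3 → C:2 H:3 O:2
Element totals:
  C: 7
  H: 5
  Cl: 1
  N: 2
  O: 4
Molecular formula: C7H5ClN2O4.
DoU = (2C + 2 + N − H − X) / 2 = (2·7 + 2 + 2 − 5 − 1) / 2 = 6.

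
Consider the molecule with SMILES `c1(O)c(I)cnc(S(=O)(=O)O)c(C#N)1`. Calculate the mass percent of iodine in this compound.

38.92%

Atom tally by fragment:
  pyridine ring core → C:5 H:5 N:1
  (− 4 ring H displaced by substituents)
  + OH → O:1 H:1
  + I → I:1
  + SO3H → S:1 O:3 H:1
  + CN → C:1 N:1
Element totals:
  C: 6
  H: 3
  I: 1
  N: 2
  O: 4
  S: 1
Molecular formula: C6H3IN2O4S.
Molar mass = 326.064 g/mol.
Mass from I: 1 × 126.904 = 126.904 g/mol.
%I = 126.904 / 326.064 × 100 = 38.92%.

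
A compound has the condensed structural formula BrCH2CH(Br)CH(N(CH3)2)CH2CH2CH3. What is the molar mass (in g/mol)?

Element totals:
  C: 8
  H: 17
  Br: 2
  N: 1
Molecular formula: C8H17Br2N.
  M = 8(12.011) + 17(1.008) + 2(79.904) + 14.007
    = 96.088 + 17.136 + 159.808 + 14.007 = 287.039

287.04 g/mol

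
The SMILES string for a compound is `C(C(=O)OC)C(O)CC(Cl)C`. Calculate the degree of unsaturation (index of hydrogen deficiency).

1

Atom tally by fragment:
  CH3OOCCH2 → C:3 H:5 O:2
  CH(OH) → C:1 H:2 O:1
  CH2 → C:1 H:2
  CH(Cl) → C:1 H:1 Cl:1
  CH3 → C:1 H:3
Element totals:
  C: 7
  H: 13
  Cl: 1
  O: 3
Molecular formula: C7H13ClO3.
DoU = (2C + 2 + N − H − X) / 2 = (2·7 + 2 + 0 − 13 − 1) / 2 = 1.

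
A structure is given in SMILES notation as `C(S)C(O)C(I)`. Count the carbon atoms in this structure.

3

Atom tally by fragment:
  HSCH2 → C:1 H:3 S:1
  CH(OH) → C:1 H:2 O:1
  CH2I → C:1 H:2 I:1
Element totals:
  C: 3
  H: 7
  I: 1
  O: 1
  S: 1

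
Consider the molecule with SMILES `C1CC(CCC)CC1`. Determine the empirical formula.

CH2

Atom tally by fragment:
  cyclopentane ring core → C:5 H:10
  (− 1 ring H displaced by substituents)
  + CH2CH2CH3 → C:3 H:7
Element totals:
  C: 8
  H: 16
Molecular formula: C8H16.
gcd of subscripts = 8; dividing each by 8:
  C: 8/8 = 1
  H: 16/8 = 2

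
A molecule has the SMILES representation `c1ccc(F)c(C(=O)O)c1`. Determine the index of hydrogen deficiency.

5

Atom tally by fragment:
  benzene ring core → C:6 H:6
  (− 2 ring H displaced by substituents)
  + F → F:1
  + COOH → C:1 H:1 O:2
Element totals:
  C: 7
  H: 5
  F: 1
  O: 2
Molecular formula: C7H5FO2.
DoU = (2C + 2 + N − H − X) / 2 = (2·7 + 2 + 0 − 5 − 1) / 2 = 5.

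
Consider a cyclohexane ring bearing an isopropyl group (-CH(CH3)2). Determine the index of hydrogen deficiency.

Atom tally by fragment:
  cyclohexane ring core → C:6 H:12
  (− 1 ring H displaced by substituents)
  + CH(CH3)2 → C:3 H:7
Element totals:
  C: 9
  H: 18
Molecular formula: C9H18.
DoU = (2C + 2 + N − H − X) / 2 = (2·9 + 2 + 0 − 18 − 0) / 2 = 1.

1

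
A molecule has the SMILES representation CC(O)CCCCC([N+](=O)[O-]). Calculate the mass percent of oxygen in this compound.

29.77%

Atom tally by fragment:
  CH3 → C:1 H:3
  CH(OH) → C:1 H:2 O:1
  CH2 → C:1 H:2
  CH2 → C:1 H:2
  CH2 → C:1 H:2
  CH2 → C:1 H:2
  CH2NO2 → C:1 H:2 N:1 O:2
Element totals:
  C: 7
  H: 15
  N: 1
  O: 3
Molecular formula: C7H15NO3.
Molar mass = 161.201 g/mol.
Mass from O: 3 × 15.999 = 47.997 g/mol.
%O = 47.997 / 161.201 × 100 = 29.77%.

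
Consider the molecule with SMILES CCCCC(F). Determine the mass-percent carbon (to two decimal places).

66.62%

Atom tally by fragment:
  CH3 → C:1 H:3
  CH2 → C:1 H:2
  CH2 → C:1 H:2
  CH2 → C:1 H:2
  CH2F → C:1 H:2 F:1
Element totals:
  C: 5
  H: 11
  F: 1
Molecular formula: C5H11F.
Molar mass = 90.141 g/mol.
Mass from C: 5 × 12.011 = 60.055 g/mol.
%C = 60.055 / 90.141 × 100 = 66.62%.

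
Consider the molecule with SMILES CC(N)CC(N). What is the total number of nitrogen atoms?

Atom tally by fragment:
  CH3 → C:1 H:3
  CH(NH2) → C:1 H:3 N:1
  CH2 → C:1 H:2
  CH2NH2 → C:1 H:4 N:1
Element totals:
  C: 4
  H: 12
  N: 2

2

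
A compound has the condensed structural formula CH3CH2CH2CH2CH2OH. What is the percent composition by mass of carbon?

68.13%

Element totals:
  C: 5
  H: 12
  O: 1
Molecular formula: C5H12O.
Molar mass = 88.150 g/mol.
Mass from C: 5 × 12.011 = 60.055 g/mol.
%C = 60.055 / 88.150 × 100 = 68.13%.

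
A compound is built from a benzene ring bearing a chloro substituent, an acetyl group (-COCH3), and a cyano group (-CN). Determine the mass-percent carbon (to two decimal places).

Atom tally by fragment:
  benzene ring core → C:6 H:6
  (− 3 ring H displaced by substituents)
  + Cl → Cl:1
  + COCH3 → C:2 H:3 O:1
  + CN → C:1 N:1
Element totals:
  C: 9
  H: 6
  Cl: 1
  N: 1
  O: 1
Molecular formula: C9H6ClNO.
Molar mass = 179.603 g/mol.
Mass from C: 9 × 12.011 = 108.099 g/mol.
%C = 108.099 / 179.603 × 100 = 60.19%.

60.19%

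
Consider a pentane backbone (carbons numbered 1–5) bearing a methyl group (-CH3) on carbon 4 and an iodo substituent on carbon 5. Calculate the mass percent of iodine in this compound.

Atom tally by fragment:
  CH3 → C:1 H:3
  CH2 → C:1 H:2
  CH2 → C:1 H:2
  CH(CH3) → C:2 H:4
  CH2I → C:1 H:2 I:1
Element totals:
  C: 6
  H: 13
  I: 1
Molecular formula: C6H13I.
Molar mass = 212.074 g/mol.
Mass from I: 1 × 126.904 = 126.904 g/mol.
%I = 126.904 / 212.074 × 100 = 59.84%.

59.84%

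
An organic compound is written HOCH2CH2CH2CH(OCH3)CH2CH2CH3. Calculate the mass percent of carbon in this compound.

65.71%

Atom tally by fragment:
  HOCH2 → C:1 H:3 O:1
  CH2 → C:1 H:2
  CH2 → C:1 H:2
  CH(OCH3) → C:2 H:4 O:1
  CH2 → C:1 H:2
  CH2 → C:1 H:2
  CH3 → C:1 H:3
Element totals:
  C: 8
  H: 18
  O: 2
Molecular formula: C8H18O2.
Molar mass = 146.230 g/mol.
Mass from C: 8 × 12.011 = 96.088 g/mol.
%C = 96.088 / 146.230 × 100 = 65.71%.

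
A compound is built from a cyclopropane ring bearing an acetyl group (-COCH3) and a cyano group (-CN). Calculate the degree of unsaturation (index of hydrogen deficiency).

Atom tally by fragment:
  cyclopropane ring core → C:3 H:6
  (− 2 ring H displaced by substituents)
  + COCH3 → C:2 H:3 O:1
  + CN → C:1 N:1
Element totals:
  C: 6
  H: 7
  N: 1
  O: 1
Molecular formula: C6H7NO.
DoU = (2C + 2 + N − H − X) / 2 = (2·6 + 2 + 1 − 7 − 0) / 2 = 4.

4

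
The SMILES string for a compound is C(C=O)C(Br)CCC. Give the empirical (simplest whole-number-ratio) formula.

C6H11BrO

Atom tally by fragment:
  OHCCH2 → C:2 H:3 O:1
  CH(Br) → C:1 H:1 Br:1
  CH2 → C:1 H:2
  CH2 → C:1 H:2
  CH3 → C:1 H:3
Element totals:
  C: 6
  H: 11
  Br: 1
  O: 1
Molecular formula: C6H11BrO.
gcd of subscripts (1, 6, 11, 1) = 1, so the empirical formula equals the molecular formula.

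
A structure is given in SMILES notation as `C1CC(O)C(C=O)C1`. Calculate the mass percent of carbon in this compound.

63.14%

Atom tally by fragment:
  cyclopentane ring core → C:5 H:10
  (− 2 ring H displaced by substituents)
  + OH → O:1 H:1
  + CHO → C:1 H:1 O:1
Element totals:
  C: 6
  H: 10
  O: 2
Molecular formula: C6H10O2.
Molar mass = 114.144 g/mol.
Mass from C: 6 × 12.011 = 72.066 g/mol.
%C = 72.066 / 114.144 × 100 = 63.14%.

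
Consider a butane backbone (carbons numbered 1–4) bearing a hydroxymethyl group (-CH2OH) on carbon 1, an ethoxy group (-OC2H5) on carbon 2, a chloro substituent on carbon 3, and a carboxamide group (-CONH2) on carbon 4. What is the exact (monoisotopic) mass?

209.0819

Atom tally by fragment:
  HOCH2CH2 → C:2 H:5 O:1
  CH(OC2H5) → C:3 H:6 O:1
  CH(Cl) → C:1 H:1 Cl:1
  CH2CONH2 → C:2 H:4 O:1 N:1
Element totals:
  C: 8
  H: 16
  Cl: 1
  N: 1
  O: 3
Molecular formula: C8H16ClNO3.
  M = 8(12.0) + 16(1.007825) + 34.968853 + 14.003074 + 3(15.994915)
    = 96.000000 + 16.125200 + 34.968853 + 14.003074 + 47.984745 = 209.081872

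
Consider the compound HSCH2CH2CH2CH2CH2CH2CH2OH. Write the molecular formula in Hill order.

Atom tally by fragment:
  HSCH2 → C:1 H:3 S:1
  CH2 → C:1 H:2
  CH2 → C:1 H:2
  CH2 → C:1 H:2
  CH2 → C:1 H:2
  CH2 → C:1 H:2
  CH2OH → C:1 H:3 O:1
Element totals:
  C: 7
  H: 16
  O: 1
  S: 1

C7H16OS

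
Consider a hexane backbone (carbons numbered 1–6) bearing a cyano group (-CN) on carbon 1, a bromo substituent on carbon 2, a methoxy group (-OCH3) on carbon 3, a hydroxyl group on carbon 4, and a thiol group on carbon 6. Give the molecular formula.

C8H14BrNO2S

Atom tally by fragment:
  NCCH2 → C:2 H:2 N:1
  CH(Br) → C:1 H:1 Br:1
  CH(OCH3) → C:2 H:4 O:1
  CH(OH) → C:1 H:2 O:1
  CH2 → C:1 H:2
  CH2SH → C:1 H:3 S:1
Element totals:
  C: 8
  H: 14
  Br: 1
  N: 1
  O: 2
  S: 1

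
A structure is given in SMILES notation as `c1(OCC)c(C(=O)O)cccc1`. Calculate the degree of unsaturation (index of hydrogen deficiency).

Atom tally by fragment:
  benzene ring core → C:6 H:6
  (− 2 ring H displaced by substituents)
  + OC2H5 → C:2 H:5 O:1
  + COOH → C:1 H:1 O:2
Element totals:
  C: 9
  H: 10
  O: 3
Molecular formula: C9H10O3.
DoU = (2C + 2 + N − H − X) / 2 = (2·9 + 2 + 0 − 10 − 0) / 2 = 5.

5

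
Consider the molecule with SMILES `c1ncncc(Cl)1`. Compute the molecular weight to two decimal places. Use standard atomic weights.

114.53 g/mol

Atom tally by fragment:
  pyrimidine ring core → C:4 H:4 N:2
  (− 1 ring H displaced by substituents)
  + Cl → Cl:1
Element totals:
  C: 4
  H: 3
  Cl: 1
  N: 2
Molecular formula: C4H3ClN2.
  M = 4(12.011) + 3(1.008) + 35.45 + 2(14.007)
    = 48.044 + 3.024 + 35.450 + 28.014 = 114.532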